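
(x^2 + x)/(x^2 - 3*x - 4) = x/(x - 4)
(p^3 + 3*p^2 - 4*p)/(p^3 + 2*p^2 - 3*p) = (p + 4)/(p + 3)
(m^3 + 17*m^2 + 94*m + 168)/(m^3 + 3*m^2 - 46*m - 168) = (m + 7)/(m - 7)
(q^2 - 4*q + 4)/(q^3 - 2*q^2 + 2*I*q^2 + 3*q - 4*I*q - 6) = (q - 2)/(q^2 + 2*I*q + 3)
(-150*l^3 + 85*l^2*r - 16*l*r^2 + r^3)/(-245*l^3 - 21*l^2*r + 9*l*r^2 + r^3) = (30*l^2 - 11*l*r + r^2)/(49*l^2 + 14*l*r + r^2)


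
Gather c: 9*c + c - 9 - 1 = 10*c - 10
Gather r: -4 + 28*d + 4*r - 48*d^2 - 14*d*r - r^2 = -48*d^2 + 28*d - r^2 + r*(4 - 14*d) - 4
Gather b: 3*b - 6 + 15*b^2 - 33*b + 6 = 15*b^2 - 30*b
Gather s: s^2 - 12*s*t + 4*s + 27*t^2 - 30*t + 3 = s^2 + s*(4 - 12*t) + 27*t^2 - 30*t + 3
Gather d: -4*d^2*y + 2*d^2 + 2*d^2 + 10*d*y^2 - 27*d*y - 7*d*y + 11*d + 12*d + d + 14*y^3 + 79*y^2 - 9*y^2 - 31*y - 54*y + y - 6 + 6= d^2*(4 - 4*y) + d*(10*y^2 - 34*y + 24) + 14*y^3 + 70*y^2 - 84*y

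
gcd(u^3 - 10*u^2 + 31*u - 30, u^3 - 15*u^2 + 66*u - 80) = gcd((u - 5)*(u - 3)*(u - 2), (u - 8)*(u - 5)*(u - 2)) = u^2 - 7*u + 10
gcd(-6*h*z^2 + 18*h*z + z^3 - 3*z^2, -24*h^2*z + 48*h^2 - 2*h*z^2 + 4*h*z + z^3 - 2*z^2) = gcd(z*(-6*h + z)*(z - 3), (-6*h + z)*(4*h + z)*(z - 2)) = -6*h + z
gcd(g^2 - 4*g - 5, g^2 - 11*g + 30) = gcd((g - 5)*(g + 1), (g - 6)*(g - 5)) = g - 5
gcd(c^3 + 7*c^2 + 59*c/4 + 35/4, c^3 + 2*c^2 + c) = c + 1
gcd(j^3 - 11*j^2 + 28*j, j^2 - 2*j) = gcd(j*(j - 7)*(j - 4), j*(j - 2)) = j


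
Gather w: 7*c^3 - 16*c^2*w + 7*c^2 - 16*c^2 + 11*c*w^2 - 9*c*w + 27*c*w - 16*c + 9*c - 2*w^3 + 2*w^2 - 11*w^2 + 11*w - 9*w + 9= 7*c^3 - 9*c^2 - 7*c - 2*w^3 + w^2*(11*c - 9) + w*(-16*c^2 + 18*c + 2) + 9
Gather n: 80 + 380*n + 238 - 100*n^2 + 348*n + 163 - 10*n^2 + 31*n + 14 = -110*n^2 + 759*n + 495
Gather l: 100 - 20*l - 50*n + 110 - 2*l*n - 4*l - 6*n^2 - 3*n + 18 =l*(-2*n - 24) - 6*n^2 - 53*n + 228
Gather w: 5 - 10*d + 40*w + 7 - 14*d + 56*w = -24*d + 96*w + 12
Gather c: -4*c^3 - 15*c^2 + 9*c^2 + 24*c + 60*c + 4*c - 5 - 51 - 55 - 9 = -4*c^3 - 6*c^2 + 88*c - 120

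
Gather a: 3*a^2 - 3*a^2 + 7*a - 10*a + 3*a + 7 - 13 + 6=0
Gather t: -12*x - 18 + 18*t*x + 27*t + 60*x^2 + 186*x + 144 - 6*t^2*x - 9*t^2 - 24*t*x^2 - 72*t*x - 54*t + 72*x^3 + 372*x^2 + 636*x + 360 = t^2*(-6*x - 9) + t*(-24*x^2 - 54*x - 27) + 72*x^3 + 432*x^2 + 810*x + 486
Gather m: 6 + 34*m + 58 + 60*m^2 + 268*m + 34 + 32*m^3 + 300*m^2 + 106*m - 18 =32*m^3 + 360*m^2 + 408*m + 80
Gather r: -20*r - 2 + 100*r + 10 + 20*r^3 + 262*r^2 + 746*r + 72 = 20*r^3 + 262*r^2 + 826*r + 80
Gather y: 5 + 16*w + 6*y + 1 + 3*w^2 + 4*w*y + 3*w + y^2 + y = 3*w^2 + 19*w + y^2 + y*(4*w + 7) + 6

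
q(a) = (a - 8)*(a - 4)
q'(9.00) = 6.00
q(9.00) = 5.00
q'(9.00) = 6.00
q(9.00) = 5.00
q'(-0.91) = -13.82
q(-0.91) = 43.75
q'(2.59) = -6.82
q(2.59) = 7.63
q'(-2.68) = -17.36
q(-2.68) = 71.34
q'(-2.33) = -16.66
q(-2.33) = 65.39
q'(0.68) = -10.64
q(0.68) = 24.30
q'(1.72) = -8.56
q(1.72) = 14.32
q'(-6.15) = -24.30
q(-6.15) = 143.62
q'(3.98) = -4.04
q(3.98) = 0.08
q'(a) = 2*a - 12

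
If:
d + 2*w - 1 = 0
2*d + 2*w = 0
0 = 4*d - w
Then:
No Solution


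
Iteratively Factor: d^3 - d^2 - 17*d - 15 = (d + 3)*(d^2 - 4*d - 5) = (d - 5)*(d + 3)*(d + 1)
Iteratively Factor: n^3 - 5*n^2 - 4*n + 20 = (n + 2)*(n^2 - 7*n + 10) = (n - 5)*(n + 2)*(n - 2)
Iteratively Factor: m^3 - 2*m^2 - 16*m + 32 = (m - 4)*(m^2 + 2*m - 8) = (m - 4)*(m + 4)*(m - 2)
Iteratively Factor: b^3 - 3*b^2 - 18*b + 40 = (b - 5)*(b^2 + 2*b - 8) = (b - 5)*(b + 4)*(b - 2)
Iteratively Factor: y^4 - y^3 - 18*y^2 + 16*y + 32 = (y + 4)*(y^3 - 5*y^2 + 2*y + 8) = (y - 4)*(y + 4)*(y^2 - y - 2) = (y - 4)*(y + 1)*(y + 4)*(y - 2)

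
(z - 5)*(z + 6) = z^2 + z - 30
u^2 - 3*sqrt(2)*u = u*(u - 3*sqrt(2))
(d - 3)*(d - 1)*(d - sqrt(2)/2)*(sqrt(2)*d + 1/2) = sqrt(2)*d^4 - 4*sqrt(2)*d^3 - d^3/2 + 2*d^2 + 11*sqrt(2)*d^2/4 - 3*d/2 + sqrt(2)*d - 3*sqrt(2)/4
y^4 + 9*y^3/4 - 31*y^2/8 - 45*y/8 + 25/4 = (y - 5/4)*(y - 1)*(y + 2)*(y + 5/2)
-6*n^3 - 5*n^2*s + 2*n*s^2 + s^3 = (-2*n + s)*(n + s)*(3*n + s)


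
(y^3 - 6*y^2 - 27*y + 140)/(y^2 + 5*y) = y - 11 + 28/y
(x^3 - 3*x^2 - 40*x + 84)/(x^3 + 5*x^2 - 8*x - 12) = (x - 7)/(x + 1)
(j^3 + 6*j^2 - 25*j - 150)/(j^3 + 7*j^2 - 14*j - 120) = (j - 5)/(j - 4)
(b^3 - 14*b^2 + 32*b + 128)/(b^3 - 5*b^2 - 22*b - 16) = (b - 8)/(b + 1)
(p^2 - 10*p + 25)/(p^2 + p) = (p^2 - 10*p + 25)/(p*(p + 1))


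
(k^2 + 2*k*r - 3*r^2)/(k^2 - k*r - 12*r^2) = (-k + r)/(-k + 4*r)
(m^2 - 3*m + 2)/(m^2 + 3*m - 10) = (m - 1)/(m + 5)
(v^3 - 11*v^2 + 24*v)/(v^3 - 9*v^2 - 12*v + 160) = v*(v - 3)/(v^2 - v - 20)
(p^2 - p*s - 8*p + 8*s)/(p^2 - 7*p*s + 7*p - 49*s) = (p^2 - p*s - 8*p + 8*s)/(p^2 - 7*p*s + 7*p - 49*s)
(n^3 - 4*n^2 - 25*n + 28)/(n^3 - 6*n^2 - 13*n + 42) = (n^2 + 3*n - 4)/(n^2 + n - 6)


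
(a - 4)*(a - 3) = a^2 - 7*a + 12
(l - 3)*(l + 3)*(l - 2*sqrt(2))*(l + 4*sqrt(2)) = l^4 + 2*sqrt(2)*l^3 - 25*l^2 - 18*sqrt(2)*l + 144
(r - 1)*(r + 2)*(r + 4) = r^3 + 5*r^2 + 2*r - 8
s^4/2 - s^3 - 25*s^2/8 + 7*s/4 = s*(s/2 + 1)*(s - 7/2)*(s - 1/2)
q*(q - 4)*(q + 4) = q^3 - 16*q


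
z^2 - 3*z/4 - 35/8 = (z - 5/2)*(z + 7/4)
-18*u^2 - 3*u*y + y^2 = (-6*u + y)*(3*u + y)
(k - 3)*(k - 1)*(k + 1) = k^3 - 3*k^2 - k + 3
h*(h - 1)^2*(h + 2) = h^4 - 3*h^2 + 2*h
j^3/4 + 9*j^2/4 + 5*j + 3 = (j/4 + 1/4)*(j + 2)*(j + 6)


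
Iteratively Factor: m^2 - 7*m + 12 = (m - 3)*(m - 4)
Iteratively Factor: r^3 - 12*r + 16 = (r + 4)*(r^2 - 4*r + 4) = (r - 2)*(r + 4)*(r - 2)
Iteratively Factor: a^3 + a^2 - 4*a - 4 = (a - 2)*(a^2 + 3*a + 2) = (a - 2)*(a + 2)*(a + 1)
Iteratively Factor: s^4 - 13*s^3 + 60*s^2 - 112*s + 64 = (s - 4)*(s^3 - 9*s^2 + 24*s - 16) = (s - 4)^2*(s^2 - 5*s + 4) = (s - 4)^2*(s - 1)*(s - 4)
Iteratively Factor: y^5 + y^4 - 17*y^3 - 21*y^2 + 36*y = (y)*(y^4 + y^3 - 17*y^2 - 21*y + 36) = y*(y + 3)*(y^3 - 2*y^2 - 11*y + 12) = y*(y - 1)*(y + 3)*(y^2 - y - 12) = y*(y - 4)*(y - 1)*(y + 3)*(y + 3)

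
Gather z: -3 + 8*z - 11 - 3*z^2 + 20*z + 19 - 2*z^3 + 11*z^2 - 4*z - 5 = -2*z^3 + 8*z^2 + 24*z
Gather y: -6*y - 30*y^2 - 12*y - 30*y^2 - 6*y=-60*y^2 - 24*y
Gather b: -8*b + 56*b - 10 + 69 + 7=48*b + 66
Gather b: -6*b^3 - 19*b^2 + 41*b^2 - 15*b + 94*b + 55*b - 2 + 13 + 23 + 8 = -6*b^3 + 22*b^2 + 134*b + 42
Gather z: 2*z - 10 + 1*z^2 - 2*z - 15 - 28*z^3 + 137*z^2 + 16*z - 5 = -28*z^3 + 138*z^2 + 16*z - 30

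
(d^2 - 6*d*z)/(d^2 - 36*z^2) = d/(d + 6*z)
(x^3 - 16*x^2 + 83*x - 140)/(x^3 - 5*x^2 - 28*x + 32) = (x^3 - 16*x^2 + 83*x - 140)/(x^3 - 5*x^2 - 28*x + 32)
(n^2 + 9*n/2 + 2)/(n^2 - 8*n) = (n^2 + 9*n/2 + 2)/(n*(n - 8))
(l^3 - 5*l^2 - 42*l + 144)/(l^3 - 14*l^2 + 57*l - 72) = (l + 6)/(l - 3)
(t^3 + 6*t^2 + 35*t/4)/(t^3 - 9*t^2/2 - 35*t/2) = (t + 7/2)/(t - 7)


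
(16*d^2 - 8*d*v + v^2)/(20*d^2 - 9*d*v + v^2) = (-4*d + v)/(-5*d + v)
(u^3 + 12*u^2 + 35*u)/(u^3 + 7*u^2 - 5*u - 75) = u*(u + 7)/(u^2 + 2*u - 15)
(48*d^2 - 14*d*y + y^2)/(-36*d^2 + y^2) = (-8*d + y)/(6*d + y)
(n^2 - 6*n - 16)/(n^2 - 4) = (n - 8)/(n - 2)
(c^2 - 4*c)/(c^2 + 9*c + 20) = c*(c - 4)/(c^2 + 9*c + 20)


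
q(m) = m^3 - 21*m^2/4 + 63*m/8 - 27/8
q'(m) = 3*m^2 - 21*m/2 + 63/8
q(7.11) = 146.64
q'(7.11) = 84.88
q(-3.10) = -108.03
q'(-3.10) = 69.26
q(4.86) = 25.69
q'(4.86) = 27.70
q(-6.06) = -466.44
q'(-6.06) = 181.68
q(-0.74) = -12.48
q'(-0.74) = 17.29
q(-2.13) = -53.63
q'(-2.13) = 43.85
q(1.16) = 0.26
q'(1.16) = -0.27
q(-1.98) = -47.31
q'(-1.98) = 40.43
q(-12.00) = -2581.88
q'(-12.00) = 565.88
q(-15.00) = -4677.75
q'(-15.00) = 840.38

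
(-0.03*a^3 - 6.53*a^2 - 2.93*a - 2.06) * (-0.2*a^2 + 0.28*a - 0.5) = 0.006*a^5 + 1.2976*a^4 - 1.2274*a^3 + 2.8566*a^2 + 0.8882*a + 1.03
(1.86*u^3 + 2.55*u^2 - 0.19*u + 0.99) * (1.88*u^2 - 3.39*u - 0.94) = 3.4968*u^5 - 1.5114*u^4 - 10.7501*u^3 + 0.1083*u^2 - 3.1775*u - 0.9306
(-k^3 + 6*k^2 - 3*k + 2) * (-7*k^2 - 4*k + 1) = 7*k^5 - 38*k^4 - 4*k^3 + 4*k^2 - 11*k + 2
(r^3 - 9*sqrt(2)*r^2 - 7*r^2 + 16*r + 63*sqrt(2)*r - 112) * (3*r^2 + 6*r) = 3*r^5 - 27*sqrt(2)*r^4 - 15*r^4 + 6*r^3 + 135*sqrt(2)*r^3 - 240*r^2 + 378*sqrt(2)*r^2 - 672*r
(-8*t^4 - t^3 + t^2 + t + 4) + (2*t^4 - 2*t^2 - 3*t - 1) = -6*t^4 - t^3 - t^2 - 2*t + 3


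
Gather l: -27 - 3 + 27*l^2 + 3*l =27*l^2 + 3*l - 30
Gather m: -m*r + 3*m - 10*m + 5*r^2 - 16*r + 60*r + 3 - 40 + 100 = m*(-r - 7) + 5*r^2 + 44*r + 63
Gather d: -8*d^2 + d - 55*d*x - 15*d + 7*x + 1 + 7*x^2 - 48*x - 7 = -8*d^2 + d*(-55*x - 14) + 7*x^2 - 41*x - 6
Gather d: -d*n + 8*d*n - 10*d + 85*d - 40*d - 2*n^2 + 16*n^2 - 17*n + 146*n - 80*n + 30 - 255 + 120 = d*(7*n + 35) + 14*n^2 + 49*n - 105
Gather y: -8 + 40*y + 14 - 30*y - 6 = 10*y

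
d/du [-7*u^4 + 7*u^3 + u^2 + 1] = u*(-28*u^2 + 21*u + 2)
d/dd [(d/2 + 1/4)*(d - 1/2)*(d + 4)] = 3*d^2/2 + 4*d - 1/8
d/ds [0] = 0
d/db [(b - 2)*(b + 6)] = 2*b + 4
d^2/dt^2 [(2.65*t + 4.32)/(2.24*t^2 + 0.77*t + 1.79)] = ((2.65*t + 4.32)*(4.48*t + 0.77)*(8.96*t + 1.54) - (35.616*t + 23.4346)*(2.24*t^2 + 0.77*t + 1.79))/(2.24*t^2 + 0.77*t + 1.79)^3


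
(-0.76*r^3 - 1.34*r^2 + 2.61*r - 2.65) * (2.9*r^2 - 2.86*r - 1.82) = -2.204*r^5 - 1.7124*r^4 + 12.7846*r^3 - 12.7108*r^2 + 2.8288*r + 4.823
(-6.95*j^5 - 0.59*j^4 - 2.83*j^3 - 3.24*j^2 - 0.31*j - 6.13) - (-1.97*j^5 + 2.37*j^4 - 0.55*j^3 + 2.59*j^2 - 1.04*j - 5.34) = -4.98*j^5 - 2.96*j^4 - 2.28*j^3 - 5.83*j^2 + 0.73*j - 0.79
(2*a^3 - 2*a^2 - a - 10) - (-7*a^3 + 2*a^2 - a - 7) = 9*a^3 - 4*a^2 - 3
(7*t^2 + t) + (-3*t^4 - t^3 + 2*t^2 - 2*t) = -3*t^4 - t^3 + 9*t^2 - t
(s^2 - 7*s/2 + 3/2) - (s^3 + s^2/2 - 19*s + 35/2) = -s^3 + s^2/2 + 31*s/2 - 16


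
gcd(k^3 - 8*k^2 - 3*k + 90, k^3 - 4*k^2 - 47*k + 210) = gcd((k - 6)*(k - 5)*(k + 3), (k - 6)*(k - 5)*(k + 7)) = k^2 - 11*k + 30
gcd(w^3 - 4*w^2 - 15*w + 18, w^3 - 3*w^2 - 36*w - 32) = 1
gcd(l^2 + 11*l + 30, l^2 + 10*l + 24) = l + 6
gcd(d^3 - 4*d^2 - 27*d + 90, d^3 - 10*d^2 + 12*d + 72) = d - 6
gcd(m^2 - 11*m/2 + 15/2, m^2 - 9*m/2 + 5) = m - 5/2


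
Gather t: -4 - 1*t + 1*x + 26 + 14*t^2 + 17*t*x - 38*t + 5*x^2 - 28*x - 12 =14*t^2 + t*(17*x - 39) + 5*x^2 - 27*x + 10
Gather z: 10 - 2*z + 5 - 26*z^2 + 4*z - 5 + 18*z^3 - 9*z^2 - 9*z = 18*z^3 - 35*z^2 - 7*z + 10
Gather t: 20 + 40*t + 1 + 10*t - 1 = 50*t + 20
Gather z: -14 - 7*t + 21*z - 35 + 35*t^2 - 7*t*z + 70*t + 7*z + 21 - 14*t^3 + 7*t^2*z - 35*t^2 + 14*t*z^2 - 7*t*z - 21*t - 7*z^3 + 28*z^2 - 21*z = -14*t^3 + 42*t - 7*z^3 + z^2*(14*t + 28) + z*(7*t^2 - 14*t + 7) - 28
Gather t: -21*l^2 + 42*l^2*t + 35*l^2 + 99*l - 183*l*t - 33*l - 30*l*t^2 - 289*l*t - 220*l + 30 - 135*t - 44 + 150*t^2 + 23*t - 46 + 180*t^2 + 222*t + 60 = 14*l^2 - 154*l + t^2*(330 - 30*l) + t*(42*l^2 - 472*l + 110)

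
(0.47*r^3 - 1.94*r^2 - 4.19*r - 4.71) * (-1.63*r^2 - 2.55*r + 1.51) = -0.7661*r^5 + 1.9637*r^4 + 12.4864*r^3 + 15.4324*r^2 + 5.6836*r - 7.1121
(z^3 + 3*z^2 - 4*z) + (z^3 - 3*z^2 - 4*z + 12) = 2*z^3 - 8*z + 12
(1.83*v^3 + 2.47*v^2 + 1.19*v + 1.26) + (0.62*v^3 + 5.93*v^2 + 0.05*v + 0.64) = 2.45*v^3 + 8.4*v^2 + 1.24*v + 1.9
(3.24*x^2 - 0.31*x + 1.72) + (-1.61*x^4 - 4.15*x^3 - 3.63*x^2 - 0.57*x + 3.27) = -1.61*x^4 - 4.15*x^3 - 0.39*x^2 - 0.88*x + 4.99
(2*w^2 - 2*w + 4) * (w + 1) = 2*w^3 + 2*w + 4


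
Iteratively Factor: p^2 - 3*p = (p - 3)*(p)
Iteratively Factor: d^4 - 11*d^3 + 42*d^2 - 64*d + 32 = (d - 2)*(d^3 - 9*d^2 + 24*d - 16) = (d - 2)*(d - 1)*(d^2 - 8*d + 16) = (d - 4)*(d - 2)*(d - 1)*(d - 4)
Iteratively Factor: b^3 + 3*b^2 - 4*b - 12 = (b + 2)*(b^2 + b - 6) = (b + 2)*(b + 3)*(b - 2)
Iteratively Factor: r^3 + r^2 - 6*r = (r)*(r^2 + r - 6) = r*(r + 3)*(r - 2)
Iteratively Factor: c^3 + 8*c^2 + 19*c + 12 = (c + 1)*(c^2 + 7*c + 12) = (c + 1)*(c + 3)*(c + 4)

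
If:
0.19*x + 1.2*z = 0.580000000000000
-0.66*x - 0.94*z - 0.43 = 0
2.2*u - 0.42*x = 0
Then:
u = -0.33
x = -1.73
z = 0.76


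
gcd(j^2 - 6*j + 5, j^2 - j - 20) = j - 5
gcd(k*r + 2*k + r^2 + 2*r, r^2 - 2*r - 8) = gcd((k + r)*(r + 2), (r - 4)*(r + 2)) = r + 2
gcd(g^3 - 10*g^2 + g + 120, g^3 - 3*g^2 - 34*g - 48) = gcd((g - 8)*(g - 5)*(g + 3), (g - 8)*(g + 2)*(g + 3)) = g^2 - 5*g - 24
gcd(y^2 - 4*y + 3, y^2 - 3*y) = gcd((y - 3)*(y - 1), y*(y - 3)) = y - 3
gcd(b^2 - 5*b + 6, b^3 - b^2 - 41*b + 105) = b - 3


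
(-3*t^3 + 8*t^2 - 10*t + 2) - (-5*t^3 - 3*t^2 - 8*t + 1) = 2*t^3 + 11*t^2 - 2*t + 1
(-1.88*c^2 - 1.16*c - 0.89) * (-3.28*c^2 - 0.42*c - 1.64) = 6.1664*c^4 + 4.5944*c^3 + 6.4896*c^2 + 2.2762*c + 1.4596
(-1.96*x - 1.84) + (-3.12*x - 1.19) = -5.08*x - 3.03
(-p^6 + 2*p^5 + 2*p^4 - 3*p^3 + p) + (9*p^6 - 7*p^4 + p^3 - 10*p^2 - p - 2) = 8*p^6 + 2*p^5 - 5*p^4 - 2*p^3 - 10*p^2 - 2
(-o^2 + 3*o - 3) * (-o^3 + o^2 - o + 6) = o^5 - 4*o^4 + 7*o^3 - 12*o^2 + 21*o - 18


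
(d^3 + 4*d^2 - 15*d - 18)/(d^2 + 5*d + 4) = (d^2 + 3*d - 18)/(d + 4)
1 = 1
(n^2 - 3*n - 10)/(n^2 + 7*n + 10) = (n - 5)/(n + 5)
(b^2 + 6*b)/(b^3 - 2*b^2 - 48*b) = 1/(b - 8)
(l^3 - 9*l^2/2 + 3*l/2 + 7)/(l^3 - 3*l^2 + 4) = (l - 7/2)/(l - 2)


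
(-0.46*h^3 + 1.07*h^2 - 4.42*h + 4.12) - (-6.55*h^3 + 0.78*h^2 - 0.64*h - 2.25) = 6.09*h^3 + 0.29*h^2 - 3.78*h + 6.37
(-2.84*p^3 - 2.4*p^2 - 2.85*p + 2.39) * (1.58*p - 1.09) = -4.4872*p^4 - 0.6964*p^3 - 1.887*p^2 + 6.8827*p - 2.6051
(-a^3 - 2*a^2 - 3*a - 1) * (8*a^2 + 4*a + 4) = -8*a^5 - 20*a^4 - 36*a^3 - 28*a^2 - 16*a - 4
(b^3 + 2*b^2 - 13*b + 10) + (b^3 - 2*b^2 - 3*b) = 2*b^3 - 16*b + 10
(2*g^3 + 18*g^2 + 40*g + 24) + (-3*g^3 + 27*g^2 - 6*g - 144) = -g^3 + 45*g^2 + 34*g - 120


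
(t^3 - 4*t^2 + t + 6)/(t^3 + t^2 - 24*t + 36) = (t + 1)/(t + 6)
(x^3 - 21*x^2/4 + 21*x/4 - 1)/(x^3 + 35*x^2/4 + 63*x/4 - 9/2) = (x^2 - 5*x + 4)/(x^2 + 9*x + 18)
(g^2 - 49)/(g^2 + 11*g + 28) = (g - 7)/(g + 4)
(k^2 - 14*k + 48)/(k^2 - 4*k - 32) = (k - 6)/(k + 4)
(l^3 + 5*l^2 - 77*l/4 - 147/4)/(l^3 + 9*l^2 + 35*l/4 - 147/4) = (4*l^2 - 8*l - 21)/(4*l^2 + 8*l - 21)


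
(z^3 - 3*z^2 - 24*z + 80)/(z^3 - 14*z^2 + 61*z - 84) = (z^2 + z - 20)/(z^2 - 10*z + 21)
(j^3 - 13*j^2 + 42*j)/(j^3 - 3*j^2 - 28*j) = (j - 6)/(j + 4)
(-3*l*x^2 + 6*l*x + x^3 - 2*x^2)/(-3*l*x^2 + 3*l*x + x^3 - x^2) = (x - 2)/(x - 1)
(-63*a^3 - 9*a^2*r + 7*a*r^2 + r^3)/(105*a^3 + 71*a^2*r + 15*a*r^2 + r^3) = (-3*a + r)/(5*a + r)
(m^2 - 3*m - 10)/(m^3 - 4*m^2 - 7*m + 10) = 1/(m - 1)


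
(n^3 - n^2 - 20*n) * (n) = n^4 - n^3 - 20*n^2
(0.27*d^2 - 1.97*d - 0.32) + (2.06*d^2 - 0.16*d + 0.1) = 2.33*d^2 - 2.13*d - 0.22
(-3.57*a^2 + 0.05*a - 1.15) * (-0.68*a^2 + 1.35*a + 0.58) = 2.4276*a^4 - 4.8535*a^3 - 1.2211*a^2 - 1.5235*a - 0.667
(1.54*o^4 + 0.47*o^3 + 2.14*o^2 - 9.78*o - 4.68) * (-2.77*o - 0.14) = -4.2658*o^5 - 1.5175*o^4 - 5.9936*o^3 + 26.791*o^2 + 14.3328*o + 0.6552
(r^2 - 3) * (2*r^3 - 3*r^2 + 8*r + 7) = 2*r^5 - 3*r^4 + 2*r^3 + 16*r^2 - 24*r - 21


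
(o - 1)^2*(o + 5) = o^3 + 3*o^2 - 9*o + 5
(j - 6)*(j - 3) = j^2 - 9*j + 18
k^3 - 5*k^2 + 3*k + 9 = (k - 3)^2*(k + 1)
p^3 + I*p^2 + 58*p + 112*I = (p - 8*I)*(p + 2*I)*(p + 7*I)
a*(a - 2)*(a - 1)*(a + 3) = a^4 - 7*a^2 + 6*a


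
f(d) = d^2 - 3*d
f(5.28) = 12.04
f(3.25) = 0.81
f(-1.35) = 5.87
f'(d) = 2*d - 3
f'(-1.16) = -5.32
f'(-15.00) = -33.00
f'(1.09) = -0.82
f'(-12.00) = -27.00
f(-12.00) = 180.00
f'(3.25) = 3.50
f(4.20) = 5.04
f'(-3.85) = -10.70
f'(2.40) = 1.80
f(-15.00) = 270.00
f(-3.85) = 26.37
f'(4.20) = 5.40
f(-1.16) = 4.83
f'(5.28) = 7.56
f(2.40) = -1.44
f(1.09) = -2.08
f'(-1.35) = -5.70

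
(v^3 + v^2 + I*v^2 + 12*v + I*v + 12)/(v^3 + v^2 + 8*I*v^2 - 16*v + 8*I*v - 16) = (v - 3*I)/(v + 4*I)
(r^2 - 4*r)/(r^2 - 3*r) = (r - 4)/(r - 3)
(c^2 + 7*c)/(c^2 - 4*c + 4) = c*(c + 7)/(c^2 - 4*c + 4)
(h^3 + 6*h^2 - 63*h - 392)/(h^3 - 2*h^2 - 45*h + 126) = (h^2 - h - 56)/(h^2 - 9*h + 18)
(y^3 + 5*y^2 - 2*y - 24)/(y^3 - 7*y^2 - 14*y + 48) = (y + 4)/(y - 8)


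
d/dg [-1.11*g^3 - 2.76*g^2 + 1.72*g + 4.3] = -3.33*g^2 - 5.52*g + 1.72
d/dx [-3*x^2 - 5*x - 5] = -6*x - 5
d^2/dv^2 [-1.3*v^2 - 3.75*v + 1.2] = -2.60000000000000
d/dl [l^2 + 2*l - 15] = 2*l + 2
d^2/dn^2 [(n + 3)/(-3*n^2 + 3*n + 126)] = 2*((n + 3)*(2*n - 1)^2 + (3*n + 2)*(-n^2 + n + 42))/(3*(-n^2 + n + 42)^3)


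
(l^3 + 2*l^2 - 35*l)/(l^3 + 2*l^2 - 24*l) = (l^2 + 2*l - 35)/(l^2 + 2*l - 24)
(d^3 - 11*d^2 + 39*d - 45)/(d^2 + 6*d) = (d^3 - 11*d^2 + 39*d - 45)/(d*(d + 6))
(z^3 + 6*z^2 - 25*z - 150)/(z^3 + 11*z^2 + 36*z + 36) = (z^2 - 25)/(z^2 + 5*z + 6)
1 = 1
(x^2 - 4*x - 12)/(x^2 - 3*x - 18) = (x + 2)/(x + 3)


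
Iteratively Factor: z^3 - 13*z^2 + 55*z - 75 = (z - 5)*(z^2 - 8*z + 15) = (z - 5)^2*(z - 3)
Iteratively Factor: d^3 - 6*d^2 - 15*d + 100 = (d + 4)*(d^2 - 10*d + 25) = (d - 5)*(d + 4)*(d - 5)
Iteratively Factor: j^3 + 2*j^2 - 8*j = (j - 2)*(j^2 + 4*j) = (j - 2)*(j + 4)*(j)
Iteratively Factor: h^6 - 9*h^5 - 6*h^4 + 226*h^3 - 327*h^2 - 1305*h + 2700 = (h - 5)*(h^5 - 4*h^4 - 26*h^3 + 96*h^2 + 153*h - 540) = (h - 5)^2*(h^4 + h^3 - 21*h^2 - 9*h + 108) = (h - 5)^2*(h + 3)*(h^3 - 2*h^2 - 15*h + 36) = (h - 5)^2*(h - 3)*(h + 3)*(h^2 + h - 12) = (h - 5)^2*(h - 3)^2*(h + 3)*(h + 4)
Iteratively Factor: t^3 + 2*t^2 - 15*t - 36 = (t + 3)*(t^2 - t - 12) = (t - 4)*(t + 3)*(t + 3)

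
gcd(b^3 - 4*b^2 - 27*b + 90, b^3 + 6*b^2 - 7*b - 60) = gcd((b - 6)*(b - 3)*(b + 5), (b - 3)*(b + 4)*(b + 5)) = b^2 + 2*b - 15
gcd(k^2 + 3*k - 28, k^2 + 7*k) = k + 7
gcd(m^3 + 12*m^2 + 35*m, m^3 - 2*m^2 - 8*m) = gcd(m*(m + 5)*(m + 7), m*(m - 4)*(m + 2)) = m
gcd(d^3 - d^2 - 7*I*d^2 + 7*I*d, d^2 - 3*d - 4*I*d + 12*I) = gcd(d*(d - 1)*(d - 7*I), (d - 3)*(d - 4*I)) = 1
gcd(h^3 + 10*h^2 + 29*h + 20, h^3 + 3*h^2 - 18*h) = 1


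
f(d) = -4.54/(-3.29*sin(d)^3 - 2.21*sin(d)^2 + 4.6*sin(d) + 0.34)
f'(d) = -4.54*(9.87*sin(d)^2*cos(d) + 4.42*sin(d)*cos(d) - 4.6*cos(d))/(-3.29*sin(d)^3 - 2.21*sin(d)^2 + 4.6*sin(d) + 0.34)^2 = (-44.8098*sin(d)^2 - 20.0668*sin(d) + 20.884)*cos(d)/(3.29*sin(d)^3 + 2.21*sin(d)^2 - 4.6*sin(d) - 0.34)^2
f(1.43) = 9.76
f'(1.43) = -27.81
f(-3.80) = -2.89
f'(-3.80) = 2.61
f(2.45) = -2.98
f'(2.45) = 3.37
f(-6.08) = -3.94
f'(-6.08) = 11.09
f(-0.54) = 2.10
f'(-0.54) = 3.55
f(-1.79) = 1.42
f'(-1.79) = 0.05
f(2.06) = -10.92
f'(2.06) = 86.33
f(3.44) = 4.05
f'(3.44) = -17.46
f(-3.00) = 13.20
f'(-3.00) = -191.03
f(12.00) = 2.01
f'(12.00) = 3.11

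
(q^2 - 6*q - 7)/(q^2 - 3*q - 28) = (q + 1)/(q + 4)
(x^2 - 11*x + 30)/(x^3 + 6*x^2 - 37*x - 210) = (x - 5)/(x^2 + 12*x + 35)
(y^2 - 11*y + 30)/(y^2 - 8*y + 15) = (y - 6)/(y - 3)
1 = 1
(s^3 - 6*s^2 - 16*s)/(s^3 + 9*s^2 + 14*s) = (s - 8)/(s + 7)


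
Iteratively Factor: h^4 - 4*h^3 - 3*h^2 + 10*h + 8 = (h - 2)*(h^3 - 2*h^2 - 7*h - 4) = (h - 2)*(h + 1)*(h^2 - 3*h - 4) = (h - 2)*(h + 1)^2*(h - 4)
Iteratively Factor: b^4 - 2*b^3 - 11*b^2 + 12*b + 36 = (b - 3)*(b^3 + b^2 - 8*b - 12) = (b - 3)^2*(b^2 + 4*b + 4) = (b - 3)^2*(b + 2)*(b + 2)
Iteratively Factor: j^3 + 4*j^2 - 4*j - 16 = (j + 2)*(j^2 + 2*j - 8) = (j + 2)*(j + 4)*(j - 2)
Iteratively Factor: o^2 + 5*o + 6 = (o + 2)*(o + 3)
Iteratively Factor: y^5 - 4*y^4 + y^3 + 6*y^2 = (y - 2)*(y^4 - 2*y^3 - 3*y^2) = (y - 3)*(y - 2)*(y^3 + y^2) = (y - 3)*(y - 2)*(y + 1)*(y^2) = y*(y - 3)*(y - 2)*(y + 1)*(y)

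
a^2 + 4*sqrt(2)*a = a*(a + 4*sqrt(2))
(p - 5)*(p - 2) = p^2 - 7*p + 10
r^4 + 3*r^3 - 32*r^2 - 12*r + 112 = (r - 4)*(r - 2)*(r + 2)*(r + 7)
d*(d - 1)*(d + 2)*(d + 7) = d^4 + 8*d^3 + 5*d^2 - 14*d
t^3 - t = t*(t - 1)*(t + 1)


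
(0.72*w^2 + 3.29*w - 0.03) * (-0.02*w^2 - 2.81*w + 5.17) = -0.0144*w^4 - 2.089*w^3 - 5.5219*w^2 + 17.0936*w - 0.1551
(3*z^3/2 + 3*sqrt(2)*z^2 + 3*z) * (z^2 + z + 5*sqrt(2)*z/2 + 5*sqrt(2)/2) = 3*z^5/2 + 3*z^4/2 + 27*sqrt(2)*z^4/4 + 27*sqrt(2)*z^3/4 + 18*z^3 + 15*sqrt(2)*z^2/2 + 18*z^2 + 15*sqrt(2)*z/2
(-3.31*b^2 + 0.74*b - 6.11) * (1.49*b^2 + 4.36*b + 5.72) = -4.9319*b^4 - 13.329*b^3 - 24.8107*b^2 - 22.4068*b - 34.9492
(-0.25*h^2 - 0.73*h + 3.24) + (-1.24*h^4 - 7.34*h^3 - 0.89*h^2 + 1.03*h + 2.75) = -1.24*h^4 - 7.34*h^3 - 1.14*h^2 + 0.3*h + 5.99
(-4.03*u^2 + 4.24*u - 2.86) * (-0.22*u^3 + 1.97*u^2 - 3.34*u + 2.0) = 0.8866*u^5 - 8.8719*u^4 + 22.4422*u^3 - 27.8558*u^2 + 18.0324*u - 5.72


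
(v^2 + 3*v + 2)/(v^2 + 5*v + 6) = (v + 1)/(v + 3)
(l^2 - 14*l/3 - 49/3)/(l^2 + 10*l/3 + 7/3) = (l - 7)/(l + 1)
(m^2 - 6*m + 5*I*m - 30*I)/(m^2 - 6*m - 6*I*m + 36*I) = (m + 5*I)/(m - 6*I)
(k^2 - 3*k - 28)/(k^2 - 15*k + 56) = (k + 4)/(k - 8)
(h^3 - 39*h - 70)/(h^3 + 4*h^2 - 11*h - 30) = (h - 7)/(h - 3)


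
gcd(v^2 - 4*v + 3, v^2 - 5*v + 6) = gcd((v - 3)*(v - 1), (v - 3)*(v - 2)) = v - 3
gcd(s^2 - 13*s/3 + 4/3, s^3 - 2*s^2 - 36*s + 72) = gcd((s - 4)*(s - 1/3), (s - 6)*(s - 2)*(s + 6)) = 1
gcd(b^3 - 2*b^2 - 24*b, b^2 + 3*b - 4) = b + 4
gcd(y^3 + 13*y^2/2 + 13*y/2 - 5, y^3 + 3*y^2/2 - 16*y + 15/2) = y^2 + 9*y/2 - 5/2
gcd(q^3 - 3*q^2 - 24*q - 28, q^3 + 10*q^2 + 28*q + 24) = q^2 + 4*q + 4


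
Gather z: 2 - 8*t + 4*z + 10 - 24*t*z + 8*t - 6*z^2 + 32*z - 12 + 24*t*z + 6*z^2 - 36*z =0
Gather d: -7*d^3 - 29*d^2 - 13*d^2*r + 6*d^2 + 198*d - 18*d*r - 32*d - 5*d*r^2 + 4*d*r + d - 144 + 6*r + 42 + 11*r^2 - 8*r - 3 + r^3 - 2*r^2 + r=-7*d^3 + d^2*(-13*r - 23) + d*(-5*r^2 - 14*r + 167) + r^3 + 9*r^2 - r - 105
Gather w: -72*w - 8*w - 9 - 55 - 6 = -80*w - 70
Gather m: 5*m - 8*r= 5*m - 8*r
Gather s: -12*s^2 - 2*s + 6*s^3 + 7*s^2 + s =6*s^3 - 5*s^2 - s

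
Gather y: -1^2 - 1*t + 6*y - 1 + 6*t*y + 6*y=-t + y*(6*t + 12) - 2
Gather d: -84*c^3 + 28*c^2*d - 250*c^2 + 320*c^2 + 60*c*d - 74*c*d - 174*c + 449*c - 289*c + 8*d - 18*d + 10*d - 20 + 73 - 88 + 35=-84*c^3 + 70*c^2 - 14*c + d*(28*c^2 - 14*c)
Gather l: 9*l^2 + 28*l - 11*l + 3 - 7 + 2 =9*l^2 + 17*l - 2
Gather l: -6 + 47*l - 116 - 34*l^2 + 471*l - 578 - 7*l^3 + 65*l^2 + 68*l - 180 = -7*l^3 + 31*l^2 + 586*l - 880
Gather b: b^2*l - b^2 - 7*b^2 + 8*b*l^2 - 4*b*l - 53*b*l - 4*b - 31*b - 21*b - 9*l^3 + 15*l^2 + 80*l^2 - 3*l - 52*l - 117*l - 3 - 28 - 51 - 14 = b^2*(l - 8) + b*(8*l^2 - 57*l - 56) - 9*l^3 + 95*l^2 - 172*l - 96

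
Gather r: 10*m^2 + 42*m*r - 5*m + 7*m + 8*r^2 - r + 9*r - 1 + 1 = 10*m^2 + 2*m + 8*r^2 + r*(42*m + 8)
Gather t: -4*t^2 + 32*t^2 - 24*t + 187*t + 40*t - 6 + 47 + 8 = 28*t^2 + 203*t + 49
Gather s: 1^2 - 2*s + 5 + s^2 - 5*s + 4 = s^2 - 7*s + 10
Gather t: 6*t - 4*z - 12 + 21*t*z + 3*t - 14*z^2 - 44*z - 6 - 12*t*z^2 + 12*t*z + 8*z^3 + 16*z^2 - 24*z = t*(-12*z^2 + 33*z + 9) + 8*z^3 + 2*z^2 - 72*z - 18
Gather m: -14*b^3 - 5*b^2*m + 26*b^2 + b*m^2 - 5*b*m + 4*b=-14*b^3 + 26*b^2 + b*m^2 + 4*b + m*(-5*b^2 - 5*b)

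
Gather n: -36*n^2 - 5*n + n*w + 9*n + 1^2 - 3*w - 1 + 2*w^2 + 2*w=-36*n^2 + n*(w + 4) + 2*w^2 - w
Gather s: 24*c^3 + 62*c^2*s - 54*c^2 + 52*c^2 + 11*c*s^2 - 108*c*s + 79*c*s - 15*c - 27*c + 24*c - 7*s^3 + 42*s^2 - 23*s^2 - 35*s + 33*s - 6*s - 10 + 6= 24*c^3 - 2*c^2 - 18*c - 7*s^3 + s^2*(11*c + 19) + s*(62*c^2 - 29*c - 8) - 4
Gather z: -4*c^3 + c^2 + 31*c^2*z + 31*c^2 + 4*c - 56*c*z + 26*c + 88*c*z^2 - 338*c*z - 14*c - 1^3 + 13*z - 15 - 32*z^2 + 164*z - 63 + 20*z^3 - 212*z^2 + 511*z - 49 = -4*c^3 + 32*c^2 + 16*c + 20*z^3 + z^2*(88*c - 244) + z*(31*c^2 - 394*c + 688) - 128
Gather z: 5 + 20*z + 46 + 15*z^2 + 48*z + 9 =15*z^2 + 68*z + 60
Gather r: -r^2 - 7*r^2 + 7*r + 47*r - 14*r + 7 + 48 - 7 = -8*r^2 + 40*r + 48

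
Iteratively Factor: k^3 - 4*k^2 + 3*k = (k - 3)*(k^2 - k) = (k - 3)*(k - 1)*(k)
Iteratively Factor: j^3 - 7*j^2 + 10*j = (j - 2)*(j^2 - 5*j) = (j - 5)*(j - 2)*(j)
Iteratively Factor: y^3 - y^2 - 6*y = (y + 2)*(y^2 - 3*y) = y*(y + 2)*(y - 3)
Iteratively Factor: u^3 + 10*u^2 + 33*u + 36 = (u + 4)*(u^2 + 6*u + 9) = (u + 3)*(u + 4)*(u + 3)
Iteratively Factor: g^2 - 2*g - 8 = (g - 4)*(g + 2)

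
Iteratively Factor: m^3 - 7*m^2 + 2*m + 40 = (m - 4)*(m^2 - 3*m - 10) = (m - 5)*(m - 4)*(m + 2)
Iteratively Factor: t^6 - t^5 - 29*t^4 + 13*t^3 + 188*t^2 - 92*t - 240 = (t + 3)*(t^5 - 4*t^4 - 17*t^3 + 64*t^2 - 4*t - 80) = (t - 2)*(t + 3)*(t^4 - 2*t^3 - 21*t^2 + 22*t + 40) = (t - 2)*(t + 3)*(t + 4)*(t^3 - 6*t^2 + 3*t + 10) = (t - 2)*(t + 1)*(t + 3)*(t + 4)*(t^2 - 7*t + 10) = (t - 2)^2*(t + 1)*(t + 3)*(t + 4)*(t - 5)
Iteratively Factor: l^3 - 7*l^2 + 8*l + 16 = (l - 4)*(l^2 - 3*l - 4) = (l - 4)*(l + 1)*(l - 4)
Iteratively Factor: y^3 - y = (y - 1)*(y^2 + y) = (y - 1)*(y + 1)*(y)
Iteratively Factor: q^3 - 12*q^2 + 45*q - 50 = (q - 5)*(q^2 - 7*q + 10) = (q - 5)^2*(q - 2)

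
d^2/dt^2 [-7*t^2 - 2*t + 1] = -14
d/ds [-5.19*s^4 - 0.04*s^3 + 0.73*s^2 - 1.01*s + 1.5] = -20.76*s^3 - 0.12*s^2 + 1.46*s - 1.01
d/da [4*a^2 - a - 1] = 8*a - 1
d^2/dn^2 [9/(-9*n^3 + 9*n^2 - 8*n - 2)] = 18*(9*(3*n - 1)*(9*n^3 - 9*n^2 + 8*n + 2) - (27*n^2 - 18*n + 8)^2)/(9*n^3 - 9*n^2 + 8*n + 2)^3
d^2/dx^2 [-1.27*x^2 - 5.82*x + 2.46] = -2.54000000000000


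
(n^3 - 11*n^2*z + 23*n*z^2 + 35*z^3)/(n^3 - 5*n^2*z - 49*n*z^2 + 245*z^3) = (n + z)/(n + 7*z)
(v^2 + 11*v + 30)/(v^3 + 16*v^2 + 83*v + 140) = (v + 6)/(v^2 + 11*v + 28)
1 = 1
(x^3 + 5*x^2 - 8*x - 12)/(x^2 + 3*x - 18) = (x^2 - x - 2)/(x - 3)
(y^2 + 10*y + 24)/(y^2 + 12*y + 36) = (y + 4)/(y + 6)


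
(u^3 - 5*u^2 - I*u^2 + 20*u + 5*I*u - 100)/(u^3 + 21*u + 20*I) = (u - 5)/(u + I)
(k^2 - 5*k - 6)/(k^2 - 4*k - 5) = (k - 6)/(k - 5)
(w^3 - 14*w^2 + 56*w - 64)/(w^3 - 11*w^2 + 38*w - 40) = (w - 8)/(w - 5)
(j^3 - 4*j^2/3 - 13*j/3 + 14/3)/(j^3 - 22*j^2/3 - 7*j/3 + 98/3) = (j - 1)/(j - 7)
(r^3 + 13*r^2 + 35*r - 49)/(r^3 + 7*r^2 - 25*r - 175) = (r^2 + 6*r - 7)/(r^2 - 25)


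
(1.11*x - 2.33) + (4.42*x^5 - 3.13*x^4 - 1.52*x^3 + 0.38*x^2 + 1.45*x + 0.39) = 4.42*x^5 - 3.13*x^4 - 1.52*x^3 + 0.38*x^2 + 2.56*x - 1.94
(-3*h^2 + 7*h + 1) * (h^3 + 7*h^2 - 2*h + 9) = -3*h^5 - 14*h^4 + 56*h^3 - 34*h^2 + 61*h + 9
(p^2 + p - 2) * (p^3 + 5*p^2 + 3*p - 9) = p^5 + 6*p^4 + 6*p^3 - 16*p^2 - 15*p + 18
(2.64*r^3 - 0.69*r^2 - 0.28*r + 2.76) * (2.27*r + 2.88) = 5.9928*r^4 + 6.0369*r^3 - 2.6228*r^2 + 5.4588*r + 7.9488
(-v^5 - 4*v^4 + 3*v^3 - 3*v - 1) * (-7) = 7*v^5 + 28*v^4 - 21*v^3 + 21*v + 7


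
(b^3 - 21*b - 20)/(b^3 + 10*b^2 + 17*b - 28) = (b^2 - 4*b - 5)/(b^2 + 6*b - 7)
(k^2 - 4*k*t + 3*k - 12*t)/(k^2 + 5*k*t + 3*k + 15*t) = (k - 4*t)/(k + 5*t)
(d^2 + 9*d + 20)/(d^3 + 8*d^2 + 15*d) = (d + 4)/(d*(d + 3))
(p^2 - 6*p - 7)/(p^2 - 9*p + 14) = (p + 1)/(p - 2)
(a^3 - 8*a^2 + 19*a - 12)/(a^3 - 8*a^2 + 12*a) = (a^3 - 8*a^2 + 19*a - 12)/(a*(a^2 - 8*a + 12))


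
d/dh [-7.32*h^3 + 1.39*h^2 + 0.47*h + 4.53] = -21.96*h^2 + 2.78*h + 0.47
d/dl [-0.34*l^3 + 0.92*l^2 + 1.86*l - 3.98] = -1.02*l^2 + 1.84*l + 1.86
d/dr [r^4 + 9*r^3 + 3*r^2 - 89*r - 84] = 4*r^3 + 27*r^2 + 6*r - 89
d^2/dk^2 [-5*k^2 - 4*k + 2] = -10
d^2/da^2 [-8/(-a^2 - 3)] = 48*(a^2 - 1)/(a^2 + 3)^3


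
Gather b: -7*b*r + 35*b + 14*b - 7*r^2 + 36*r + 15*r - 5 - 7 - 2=b*(49 - 7*r) - 7*r^2 + 51*r - 14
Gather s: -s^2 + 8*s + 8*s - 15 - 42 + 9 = -s^2 + 16*s - 48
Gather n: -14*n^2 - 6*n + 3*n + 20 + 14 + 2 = -14*n^2 - 3*n + 36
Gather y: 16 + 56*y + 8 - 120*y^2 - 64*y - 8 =-120*y^2 - 8*y + 16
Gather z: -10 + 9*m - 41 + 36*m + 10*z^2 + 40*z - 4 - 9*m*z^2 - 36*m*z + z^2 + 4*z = 45*m + z^2*(11 - 9*m) + z*(44 - 36*m) - 55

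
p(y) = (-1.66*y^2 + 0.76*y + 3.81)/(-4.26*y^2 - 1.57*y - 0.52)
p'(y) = (0.76 - 3.32*y)/(-4.26*y^2 - 1.57*y - 0.52) + (8.52*y + 1.57)*(-1.66*y^2 + 0.76*y + 3.81)/(-4.26*y^2 - 1.57*y - 0.52)^2 = (5.8438*y^2 + 34.1876*y + 5.5865)/(18.1476*y^4 + 13.3764*y^3 + 6.8953*y^2 + 1.6328*y + 0.2704)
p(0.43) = -1.93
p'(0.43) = 5.44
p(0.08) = -5.74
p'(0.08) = 18.46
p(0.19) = -4.01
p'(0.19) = 13.01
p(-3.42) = 0.40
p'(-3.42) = -0.02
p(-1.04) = -0.35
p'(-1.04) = -1.94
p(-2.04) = 0.31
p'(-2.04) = -0.18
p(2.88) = 0.19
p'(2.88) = 0.09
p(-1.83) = 0.26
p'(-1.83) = -0.26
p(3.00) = 0.20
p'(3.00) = 0.08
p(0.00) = -7.33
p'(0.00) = 20.66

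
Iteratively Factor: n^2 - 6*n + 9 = (n - 3)*(n - 3)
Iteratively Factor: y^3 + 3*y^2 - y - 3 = (y - 1)*(y^2 + 4*y + 3) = (y - 1)*(y + 3)*(y + 1)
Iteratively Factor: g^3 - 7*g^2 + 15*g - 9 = (g - 1)*(g^2 - 6*g + 9) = (g - 3)*(g - 1)*(g - 3)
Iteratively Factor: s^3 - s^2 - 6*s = (s)*(s^2 - s - 6) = s*(s + 2)*(s - 3)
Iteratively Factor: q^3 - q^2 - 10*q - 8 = (q - 4)*(q^2 + 3*q + 2) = (q - 4)*(q + 1)*(q + 2)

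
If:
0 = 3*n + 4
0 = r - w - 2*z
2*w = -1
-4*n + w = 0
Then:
No Solution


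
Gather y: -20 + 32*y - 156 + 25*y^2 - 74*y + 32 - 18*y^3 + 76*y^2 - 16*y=-18*y^3 + 101*y^2 - 58*y - 144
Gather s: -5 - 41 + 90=44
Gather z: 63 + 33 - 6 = 90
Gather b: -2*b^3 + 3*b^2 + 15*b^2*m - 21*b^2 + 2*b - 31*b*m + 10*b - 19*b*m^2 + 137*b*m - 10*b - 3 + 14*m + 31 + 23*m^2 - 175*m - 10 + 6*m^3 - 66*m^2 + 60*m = -2*b^3 + b^2*(15*m - 18) + b*(-19*m^2 + 106*m + 2) + 6*m^3 - 43*m^2 - 101*m + 18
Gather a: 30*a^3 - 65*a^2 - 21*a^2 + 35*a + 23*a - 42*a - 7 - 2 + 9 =30*a^3 - 86*a^2 + 16*a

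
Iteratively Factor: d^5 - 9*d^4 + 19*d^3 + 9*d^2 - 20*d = (d - 4)*(d^4 - 5*d^3 - d^2 + 5*d) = d*(d - 4)*(d^3 - 5*d^2 - d + 5) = d*(d - 4)*(d - 1)*(d^2 - 4*d - 5) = d*(d - 4)*(d - 1)*(d + 1)*(d - 5)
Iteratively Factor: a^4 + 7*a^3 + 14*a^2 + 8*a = (a + 4)*(a^3 + 3*a^2 + 2*a) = (a + 2)*(a + 4)*(a^2 + a) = a*(a + 2)*(a + 4)*(a + 1)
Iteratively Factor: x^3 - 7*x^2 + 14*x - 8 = (x - 2)*(x^2 - 5*x + 4) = (x - 2)*(x - 1)*(x - 4)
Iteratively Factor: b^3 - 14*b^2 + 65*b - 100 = (b - 5)*(b^2 - 9*b + 20) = (b - 5)*(b - 4)*(b - 5)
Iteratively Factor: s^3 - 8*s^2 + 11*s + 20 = (s - 5)*(s^2 - 3*s - 4) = (s - 5)*(s - 4)*(s + 1)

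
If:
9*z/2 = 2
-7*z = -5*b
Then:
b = 28/45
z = 4/9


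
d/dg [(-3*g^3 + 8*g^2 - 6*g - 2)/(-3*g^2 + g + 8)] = (9*g^4 - 6*g^3 - 82*g^2 + 116*g - 46)/(9*g^4 - 6*g^3 - 47*g^2 + 16*g + 64)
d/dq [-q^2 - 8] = -2*q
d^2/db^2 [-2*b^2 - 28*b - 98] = -4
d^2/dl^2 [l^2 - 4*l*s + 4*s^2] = 2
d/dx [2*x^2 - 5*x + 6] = 4*x - 5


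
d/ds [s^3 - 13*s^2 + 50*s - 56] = 3*s^2 - 26*s + 50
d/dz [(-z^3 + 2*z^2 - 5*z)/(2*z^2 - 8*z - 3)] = (-2*z^4 + 16*z^3 + 3*z^2 - 12*z + 15)/(4*z^4 - 32*z^3 + 52*z^2 + 48*z + 9)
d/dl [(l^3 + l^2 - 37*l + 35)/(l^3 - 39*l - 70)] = (-l^4 - 4*l^3 - 354*l^2 - 140*l + 3955)/(l^6 - 78*l^4 - 140*l^3 + 1521*l^2 + 5460*l + 4900)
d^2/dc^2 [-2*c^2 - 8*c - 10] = -4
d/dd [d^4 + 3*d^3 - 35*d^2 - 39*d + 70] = 4*d^3 + 9*d^2 - 70*d - 39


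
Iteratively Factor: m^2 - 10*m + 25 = (m - 5)*(m - 5)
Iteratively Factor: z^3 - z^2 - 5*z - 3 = (z + 1)*(z^2 - 2*z - 3) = (z - 3)*(z + 1)*(z + 1)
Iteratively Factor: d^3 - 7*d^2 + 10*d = (d - 2)*(d^2 - 5*d) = d*(d - 2)*(d - 5)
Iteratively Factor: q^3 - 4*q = (q - 2)*(q^2 + 2*q) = (q - 2)*(q + 2)*(q)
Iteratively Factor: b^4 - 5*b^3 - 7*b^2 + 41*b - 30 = (b + 3)*(b^3 - 8*b^2 + 17*b - 10) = (b - 5)*(b + 3)*(b^2 - 3*b + 2) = (b - 5)*(b - 2)*(b + 3)*(b - 1)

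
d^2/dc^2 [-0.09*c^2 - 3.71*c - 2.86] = -0.180000000000000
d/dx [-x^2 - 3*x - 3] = -2*x - 3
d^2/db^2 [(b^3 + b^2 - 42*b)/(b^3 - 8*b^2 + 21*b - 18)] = 18*(b^4 - 15*b^3 + 18*b^2 + 108*b - 192)/(b^7 - 18*b^6 + 138*b^5 - 584*b^4 + 1473*b^3 - 2214*b^2 + 1836*b - 648)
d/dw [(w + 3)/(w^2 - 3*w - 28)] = (w^2 - 3*w - (w + 3)*(2*w - 3) - 28)/(-w^2 + 3*w + 28)^2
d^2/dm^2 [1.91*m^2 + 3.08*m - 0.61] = 3.82000000000000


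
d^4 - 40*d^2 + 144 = (d - 6)*(d - 2)*(d + 2)*(d + 6)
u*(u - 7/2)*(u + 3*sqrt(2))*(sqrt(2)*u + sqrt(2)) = sqrt(2)*u^4 - 5*sqrt(2)*u^3/2 + 6*u^3 - 15*u^2 - 7*sqrt(2)*u^2/2 - 21*u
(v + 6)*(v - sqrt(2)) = v^2 - sqrt(2)*v + 6*v - 6*sqrt(2)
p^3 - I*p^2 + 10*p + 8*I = (p - 4*I)*(p + I)*(p + 2*I)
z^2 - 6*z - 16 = (z - 8)*(z + 2)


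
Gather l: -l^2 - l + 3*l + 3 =-l^2 + 2*l + 3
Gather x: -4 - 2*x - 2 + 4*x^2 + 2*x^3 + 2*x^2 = 2*x^3 + 6*x^2 - 2*x - 6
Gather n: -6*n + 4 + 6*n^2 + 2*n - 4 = 6*n^2 - 4*n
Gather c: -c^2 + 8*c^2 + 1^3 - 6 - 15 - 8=7*c^2 - 28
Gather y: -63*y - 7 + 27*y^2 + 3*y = 27*y^2 - 60*y - 7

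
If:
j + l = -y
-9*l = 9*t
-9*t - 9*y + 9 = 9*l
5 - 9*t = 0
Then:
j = -4/9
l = -5/9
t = 5/9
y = 1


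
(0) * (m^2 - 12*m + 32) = 0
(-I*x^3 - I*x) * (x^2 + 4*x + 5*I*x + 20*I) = -I*x^5 + 5*x^4 - 4*I*x^4 + 20*x^3 - I*x^3 + 5*x^2 - 4*I*x^2 + 20*x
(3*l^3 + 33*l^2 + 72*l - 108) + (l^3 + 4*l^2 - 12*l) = 4*l^3 + 37*l^2 + 60*l - 108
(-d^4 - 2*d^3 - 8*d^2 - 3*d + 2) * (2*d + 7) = -2*d^5 - 11*d^4 - 30*d^3 - 62*d^2 - 17*d + 14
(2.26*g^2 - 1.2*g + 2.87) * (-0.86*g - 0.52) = -1.9436*g^3 - 0.1432*g^2 - 1.8442*g - 1.4924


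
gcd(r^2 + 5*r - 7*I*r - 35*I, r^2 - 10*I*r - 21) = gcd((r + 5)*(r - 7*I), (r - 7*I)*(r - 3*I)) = r - 7*I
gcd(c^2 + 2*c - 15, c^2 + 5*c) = c + 5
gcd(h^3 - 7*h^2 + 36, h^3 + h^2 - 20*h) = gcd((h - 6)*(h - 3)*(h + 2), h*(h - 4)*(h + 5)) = 1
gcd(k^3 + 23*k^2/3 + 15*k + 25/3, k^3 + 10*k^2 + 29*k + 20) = k^2 + 6*k + 5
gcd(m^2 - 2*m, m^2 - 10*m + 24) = 1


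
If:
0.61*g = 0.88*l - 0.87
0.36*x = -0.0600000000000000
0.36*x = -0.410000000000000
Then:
No Solution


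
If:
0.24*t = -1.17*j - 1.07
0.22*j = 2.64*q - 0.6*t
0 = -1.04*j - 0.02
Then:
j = -0.02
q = -0.99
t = -4.36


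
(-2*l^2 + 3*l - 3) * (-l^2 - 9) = 2*l^4 - 3*l^3 + 21*l^2 - 27*l + 27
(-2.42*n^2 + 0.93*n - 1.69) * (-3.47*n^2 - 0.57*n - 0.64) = 8.3974*n^4 - 1.8477*n^3 + 6.883*n^2 + 0.3681*n + 1.0816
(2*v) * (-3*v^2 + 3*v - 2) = -6*v^3 + 6*v^2 - 4*v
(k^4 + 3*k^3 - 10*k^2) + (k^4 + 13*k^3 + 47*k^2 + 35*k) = 2*k^4 + 16*k^3 + 37*k^2 + 35*k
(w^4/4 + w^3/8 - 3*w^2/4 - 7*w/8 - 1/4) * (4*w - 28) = w^5 - 13*w^4/2 - 13*w^3/2 + 35*w^2/2 + 47*w/2 + 7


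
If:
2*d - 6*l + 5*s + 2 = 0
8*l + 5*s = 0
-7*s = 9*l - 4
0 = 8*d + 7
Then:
No Solution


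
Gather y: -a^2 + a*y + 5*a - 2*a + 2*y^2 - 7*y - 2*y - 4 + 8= -a^2 + 3*a + 2*y^2 + y*(a - 9) + 4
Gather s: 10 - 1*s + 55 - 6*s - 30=35 - 7*s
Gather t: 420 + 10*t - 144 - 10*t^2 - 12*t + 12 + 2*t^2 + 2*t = 288 - 8*t^2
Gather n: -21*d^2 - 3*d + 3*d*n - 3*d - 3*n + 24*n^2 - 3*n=-21*d^2 - 6*d + 24*n^2 + n*(3*d - 6)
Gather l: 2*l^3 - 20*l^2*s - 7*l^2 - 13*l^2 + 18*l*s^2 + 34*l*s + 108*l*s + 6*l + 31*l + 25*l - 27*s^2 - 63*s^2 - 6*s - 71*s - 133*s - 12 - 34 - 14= 2*l^3 + l^2*(-20*s - 20) + l*(18*s^2 + 142*s + 62) - 90*s^2 - 210*s - 60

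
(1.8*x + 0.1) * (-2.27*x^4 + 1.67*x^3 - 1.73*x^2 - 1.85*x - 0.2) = -4.086*x^5 + 2.779*x^4 - 2.947*x^3 - 3.503*x^2 - 0.545*x - 0.02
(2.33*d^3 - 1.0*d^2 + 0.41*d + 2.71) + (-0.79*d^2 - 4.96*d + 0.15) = 2.33*d^3 - 1.79*d^2 - 4.55*d + 2.86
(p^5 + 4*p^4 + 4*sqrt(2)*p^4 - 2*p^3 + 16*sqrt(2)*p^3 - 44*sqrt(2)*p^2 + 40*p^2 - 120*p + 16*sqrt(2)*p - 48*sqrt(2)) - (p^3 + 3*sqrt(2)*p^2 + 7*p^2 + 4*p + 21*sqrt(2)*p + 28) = p^5 + 4*p^4 + 4*sqrt(2)*p^4 - 3*p^3 + 16*sqrt(2)*p^3 - 47*sqrt(2)*p^2 + 33*p^2 - 124*p - 5*sqrt(2)*p - 48*sqrt(2) - 28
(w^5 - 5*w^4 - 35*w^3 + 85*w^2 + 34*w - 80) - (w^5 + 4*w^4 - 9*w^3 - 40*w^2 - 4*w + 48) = -9*w^4 - 26*w^3 + 125*w^2 + 38*w - 128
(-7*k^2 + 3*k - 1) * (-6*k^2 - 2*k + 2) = 42*k^4 - 4*k^3 - 14*k^2 + 8*k - 2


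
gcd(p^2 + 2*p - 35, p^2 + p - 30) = p - 5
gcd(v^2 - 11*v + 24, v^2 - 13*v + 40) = v - 8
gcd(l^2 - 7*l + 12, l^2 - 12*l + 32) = l - 4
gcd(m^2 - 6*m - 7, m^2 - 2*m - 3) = m + 1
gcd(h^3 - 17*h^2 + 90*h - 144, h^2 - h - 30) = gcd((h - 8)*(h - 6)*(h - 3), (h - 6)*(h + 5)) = h - 6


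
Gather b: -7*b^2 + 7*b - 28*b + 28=-7*b^2 - 21*b + 28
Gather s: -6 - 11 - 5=-22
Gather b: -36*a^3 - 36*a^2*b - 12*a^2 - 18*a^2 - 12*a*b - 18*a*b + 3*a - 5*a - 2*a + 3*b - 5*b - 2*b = -36*a^3 - 30*a^2 - 4*a + b*(-36*a^2 - 30*a - 4)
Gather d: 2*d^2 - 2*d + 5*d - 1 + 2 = 2*d^2 + 3*d + 1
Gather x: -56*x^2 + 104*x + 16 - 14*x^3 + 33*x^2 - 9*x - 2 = -14*x^3 - 23*x^2 + 95*x + 14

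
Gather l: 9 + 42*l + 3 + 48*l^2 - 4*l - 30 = 48*l^2 + 38*l - 18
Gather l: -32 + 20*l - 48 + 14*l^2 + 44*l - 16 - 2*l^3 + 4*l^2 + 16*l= -2*l^3 + 18*l^2 + 80*l - 96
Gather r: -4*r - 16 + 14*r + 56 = 10*r + 40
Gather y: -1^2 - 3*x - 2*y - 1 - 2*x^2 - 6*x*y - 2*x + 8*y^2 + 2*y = -2*x^2 - 6*x*y - 5*x + 8*y^2 - 2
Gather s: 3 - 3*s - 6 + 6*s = 3*s - 3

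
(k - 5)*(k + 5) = k^2 - 25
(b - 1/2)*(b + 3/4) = b^2 + b/4 - 3/8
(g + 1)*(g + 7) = g^2 + 8*g + 7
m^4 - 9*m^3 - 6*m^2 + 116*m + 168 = (m - 7)*(m - 6)*(m + 2)^2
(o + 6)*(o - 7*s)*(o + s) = o^3 - 6*o^2*s + 6*o^2 - 7*o*s^2 - 36*o*s - 42*s^2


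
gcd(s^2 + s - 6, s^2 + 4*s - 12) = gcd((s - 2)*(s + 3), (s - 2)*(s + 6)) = s - 2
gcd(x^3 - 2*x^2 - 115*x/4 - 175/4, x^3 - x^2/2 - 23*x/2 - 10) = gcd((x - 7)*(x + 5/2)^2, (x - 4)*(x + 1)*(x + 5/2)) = x + 5/2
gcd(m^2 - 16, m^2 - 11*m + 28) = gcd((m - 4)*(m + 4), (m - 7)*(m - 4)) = m - 4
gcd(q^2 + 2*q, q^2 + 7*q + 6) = 1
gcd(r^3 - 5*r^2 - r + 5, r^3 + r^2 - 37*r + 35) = r^2 - 6*r + 5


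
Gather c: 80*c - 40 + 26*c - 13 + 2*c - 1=108*c - 54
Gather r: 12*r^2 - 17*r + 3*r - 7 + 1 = 12*r^2 - 14*r - 6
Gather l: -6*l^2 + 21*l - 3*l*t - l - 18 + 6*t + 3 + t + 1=-6*l^2 + l*(20 - 3*t) + 7*t - 14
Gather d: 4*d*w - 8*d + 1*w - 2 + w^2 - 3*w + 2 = d*(4*w - 8) + w^2 - 2*w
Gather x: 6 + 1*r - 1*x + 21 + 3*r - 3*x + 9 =4*r - 4*x + 36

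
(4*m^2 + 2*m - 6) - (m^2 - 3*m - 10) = 3*m^2 + 5*m + 4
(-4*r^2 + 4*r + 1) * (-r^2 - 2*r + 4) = 4*r^4 + 4*r^3 - 25*r^2 + 14*r + 4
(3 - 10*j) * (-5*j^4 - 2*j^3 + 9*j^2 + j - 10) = 50*j^5 + 5*j^4 - 96*j^3 + 17*j^2 + 103*j - 30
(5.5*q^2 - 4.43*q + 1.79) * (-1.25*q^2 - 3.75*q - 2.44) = -6.875*q^4 - 15.0875*q^3 + 0.954999999999998*q^2 + 4.0967*q - 4.3676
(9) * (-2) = -18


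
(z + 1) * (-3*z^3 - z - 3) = -3*z^4 - 3*z^3 - z^2 - 4*z - 3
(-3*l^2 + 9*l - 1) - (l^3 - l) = -l^3 - 3*l^2 + 10*l - 1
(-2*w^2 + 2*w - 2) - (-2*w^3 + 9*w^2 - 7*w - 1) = 2*w^3 - 11*w^2 + 9*w - 1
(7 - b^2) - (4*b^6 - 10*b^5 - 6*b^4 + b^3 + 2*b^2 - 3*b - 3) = -4*b^6 + 10*b^5 + 6*b^4 - b^3 - 3*b^2 + 3*b + 10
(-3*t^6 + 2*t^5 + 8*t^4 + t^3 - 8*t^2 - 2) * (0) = 0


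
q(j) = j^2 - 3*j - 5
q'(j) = 2*j - 3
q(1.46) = -7.25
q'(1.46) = -0.08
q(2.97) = -5.09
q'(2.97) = 2.94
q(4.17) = -0.12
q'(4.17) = 5.34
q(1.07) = -7.07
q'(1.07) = -0.86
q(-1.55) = 2.05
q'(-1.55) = -6.10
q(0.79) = -6.75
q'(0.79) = -1.42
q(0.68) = -6.58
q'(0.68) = -1.64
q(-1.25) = 0.31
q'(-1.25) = -5.50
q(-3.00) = 13.00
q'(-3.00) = -9.00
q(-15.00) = 265.00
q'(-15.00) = -33.00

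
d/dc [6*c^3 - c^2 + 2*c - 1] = 18*c^2 - 2*c + 2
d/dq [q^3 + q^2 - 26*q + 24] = 3*q^2 + 2*q - 26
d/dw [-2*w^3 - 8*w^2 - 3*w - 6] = -6*w^2 - 16*w - 3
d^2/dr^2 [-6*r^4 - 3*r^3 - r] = 18*r*(-4*r - 1)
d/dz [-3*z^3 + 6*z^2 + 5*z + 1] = -9*z^2 + 12*z + 5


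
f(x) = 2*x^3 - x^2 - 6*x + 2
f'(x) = 6*x^2 - 2*x - 6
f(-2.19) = -10.66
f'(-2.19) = 27.16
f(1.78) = -0.57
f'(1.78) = 9.45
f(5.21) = 226.44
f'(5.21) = 146.44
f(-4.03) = -120.96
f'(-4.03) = 99.51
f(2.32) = 7.67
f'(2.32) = 21.65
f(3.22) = 39.08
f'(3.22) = 49.77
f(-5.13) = -263.55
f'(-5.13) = 162.16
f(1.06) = -3.10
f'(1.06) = -1.38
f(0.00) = 2.00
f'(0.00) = -6.00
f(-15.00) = -6883.00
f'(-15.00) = 1374.00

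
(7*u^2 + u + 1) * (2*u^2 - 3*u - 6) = 14*u^4 - 19*u^3 - 43*u^2 - 9*u - 6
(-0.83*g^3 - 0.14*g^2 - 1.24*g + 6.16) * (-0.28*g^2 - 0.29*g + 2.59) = 0.2324*g^5 + 0.2799*g^4 - 1.7619*g^3 - 1.7278*g^2 - 4.998*g + 15.9544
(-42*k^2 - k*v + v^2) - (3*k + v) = -42*k^2 - k*v - 3*k + v^2 - v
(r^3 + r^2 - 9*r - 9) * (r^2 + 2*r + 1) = r^5 + 3*r^4 - 6*r^3 - 26*r^2 - 27*r - 9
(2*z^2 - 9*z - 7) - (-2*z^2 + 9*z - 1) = 4*z^2 - 18*z - 6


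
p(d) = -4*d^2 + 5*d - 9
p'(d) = 5 - 8*d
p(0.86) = -7.66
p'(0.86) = -1.88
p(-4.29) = -104.07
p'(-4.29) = 39.32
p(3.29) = -35.85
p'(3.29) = -21.32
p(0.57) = -7.45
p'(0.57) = 0.44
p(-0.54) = -12.87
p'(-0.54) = 9.32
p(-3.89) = -88.98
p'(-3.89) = 36.12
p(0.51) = -7.49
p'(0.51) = 0.92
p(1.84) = -13.34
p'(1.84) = -9.72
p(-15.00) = -984.00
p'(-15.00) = 125.00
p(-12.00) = -645.00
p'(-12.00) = 101.00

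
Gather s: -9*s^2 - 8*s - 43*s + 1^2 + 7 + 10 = -9*s^2 - 51*s + 18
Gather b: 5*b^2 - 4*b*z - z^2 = 5*b^2 - 4*b*z - z^2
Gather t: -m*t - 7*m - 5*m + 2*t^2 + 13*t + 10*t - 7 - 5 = -12*m + 2*t^2 + t*(23 - m) - 12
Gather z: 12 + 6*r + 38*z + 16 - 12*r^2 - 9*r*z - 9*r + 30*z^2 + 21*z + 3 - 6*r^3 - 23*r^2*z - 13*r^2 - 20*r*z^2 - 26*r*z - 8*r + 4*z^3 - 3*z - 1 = -6*r^3 - 25*r^2 - 11*r + 4*z^3 + z^2*(30 - 20*r) + z*(-23*r^2 - 35*r + 56) + 30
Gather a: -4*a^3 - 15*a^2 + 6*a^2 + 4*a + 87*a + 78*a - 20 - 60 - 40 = -4*a^3 - 9*a^2 + 169*a - 120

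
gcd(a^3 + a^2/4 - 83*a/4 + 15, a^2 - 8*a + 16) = a - 4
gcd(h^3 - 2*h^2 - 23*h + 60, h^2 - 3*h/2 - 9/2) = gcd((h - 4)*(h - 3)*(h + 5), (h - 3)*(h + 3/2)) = h - 3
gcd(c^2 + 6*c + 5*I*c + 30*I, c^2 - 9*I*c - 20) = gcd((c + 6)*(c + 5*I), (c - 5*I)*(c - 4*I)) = 1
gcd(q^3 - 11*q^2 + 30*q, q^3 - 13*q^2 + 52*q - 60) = q^2 - 11*q + 30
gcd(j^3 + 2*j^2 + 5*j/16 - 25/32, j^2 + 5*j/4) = j + 5/4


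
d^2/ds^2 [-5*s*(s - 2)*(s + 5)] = -30*s - 30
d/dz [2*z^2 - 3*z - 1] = 4*z - 3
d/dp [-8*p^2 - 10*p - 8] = -16*p - 10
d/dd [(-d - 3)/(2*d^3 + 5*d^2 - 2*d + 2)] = (4*d^3 + 23*d^2 + 30*d - 8)/(4*d^6 + 20*d^5 + 17*d^4 - 12*d^3 + 24*d^2 - 8*d + 4)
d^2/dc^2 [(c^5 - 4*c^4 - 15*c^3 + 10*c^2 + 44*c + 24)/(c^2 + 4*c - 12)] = 2*(3*c^4 + 46*c^3 + 180*c^2 - 216*c - 528)/(c^3 + 18*c^2 + 108*c + 216)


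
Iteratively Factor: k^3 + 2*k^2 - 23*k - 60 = (k + 4)*(k^2 - 2*k - 15) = (k + 3)*(k + 4)*(k - 5)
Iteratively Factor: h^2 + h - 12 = (h - 3)*(h + 4)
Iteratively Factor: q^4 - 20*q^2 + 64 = (q + 4)*(q^3 - 4*q^2 - 4*q + 16) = (q - 2)*(q + 4)*(q^2 - 2*q - 8) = (q - 4)*(q - 2)*(q + 4)*(q + 2)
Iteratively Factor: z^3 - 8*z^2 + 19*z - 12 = (z - 3)*(z^2 - 5*z + 4) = (z - 3)*(z - 1)*(z - 4)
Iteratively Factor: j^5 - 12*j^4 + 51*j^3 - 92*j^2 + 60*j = (j - 2)*(j^4 - 10*j^3 + 31*j^2 - 30*j) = (j - 2)^2*(j^3 - 8*j^2 + 15*j) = j*(j - 2)^2*(j^2 - 8*j + 15) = j*(j - 3)*(j - 2)^2*(j - 5)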